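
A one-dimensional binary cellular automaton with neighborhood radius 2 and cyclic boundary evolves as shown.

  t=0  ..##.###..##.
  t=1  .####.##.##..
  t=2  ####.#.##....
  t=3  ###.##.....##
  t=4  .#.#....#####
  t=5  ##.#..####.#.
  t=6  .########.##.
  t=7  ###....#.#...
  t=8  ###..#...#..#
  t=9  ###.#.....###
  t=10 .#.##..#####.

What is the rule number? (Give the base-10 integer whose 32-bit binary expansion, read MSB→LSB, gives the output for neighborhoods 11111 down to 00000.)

  [31] ##### => .  t=3,i=0
  [30] ####. => #  t=1,i=3
  [29] ###.# => .  t=1,i=4
  [28] ###.. => #  t=0,i=7
  [27] ##.## => #  t=0,i=4
  [26] ##.#. => #  t=2,i=4
  [25] ##..# => .  t=0,i=8
  [24] ##... => .  t=0,i=12
  [23] #.### => .  t=0,i=5
  [22] #.##. => .  t=1,i=6
  [21] #.#.# => #  t=2,i=5
  [20] #.#.. => #  t=4,i=3
  [19] #..## => #  t=0,i=9
  [18] #..#. => #  t=8,i=4
  [17] #...# => .  t=0,i=0
  [16] #.... => .  t=2,i=10
  [15] .#### => #  t=1,i=2
  [14] .###. => #  t=0,i=6
  [13] .##.# => #  t=0,i=3
  [12] .##.. => .  t=0,i=11
  [11] .#.## => .  t=2,i=6
  [10] .#.#. => .  t=4,i=2
  [9] .#..# => #  t=5,i=4
  [8] .#... => .  t=4,i=4
  [7] ..### => #  t=1,i=1
  [6] ..##. => #  t=0,i=2
  [5] ..#.# => .  t=7,i=7
  [4] ..#.. => .  t=8,i=5
  [3] ...## => #  t=0,i=1
  [2] ...#. => .  t=7,i=6
  [1] ....# => #  t=2,i=11
  [0] ..... => #  t=3,i=8
  bits 01011100001111001110001011001011 = 1547494091

1547494091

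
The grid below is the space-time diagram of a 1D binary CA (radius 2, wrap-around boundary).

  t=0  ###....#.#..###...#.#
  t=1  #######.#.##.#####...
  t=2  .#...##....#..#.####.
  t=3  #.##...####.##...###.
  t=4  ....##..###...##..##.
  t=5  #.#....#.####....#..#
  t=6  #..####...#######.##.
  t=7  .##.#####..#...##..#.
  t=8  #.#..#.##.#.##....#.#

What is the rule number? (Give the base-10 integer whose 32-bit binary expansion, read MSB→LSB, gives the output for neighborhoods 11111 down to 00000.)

1896867590

  [31] ##### => .  t=1,i=2
  [30] ####. => #  t=0,i=1
  [29] ###.# => #  t=1,i=6
  [28] ###.. => #  t=0,i=2
  [27] ##.## => .  t=1,i=12
  [26] ##.#. => .  t=1,i=7
  [25] ##..# => .  t=2,i=20
  [24] ##... => #  t=0,i=3
  [23] #.### => .  t=0,i=20
  [22] #.##. => .  t=1,i=10
  [21] #.#.# => .  t=1,i=8
  [20] #.#.. => .  t=0,i=9
  [19] #..## => #  t=0,i=11
  [18] #..#. => #  t=2,i=0
  [17] #...# => #  t=0,i=16
  [16] #.... => #  t=0,i=4
  [15] .#### => #  t=0,i=0
  [14] .###. => #  t=0,i=13
  [13] .##.# => #  t=1,i=11
  [12] .##.. => .  t=2,i=6
  [11] .#.## => .  t=0,i=19
  [10] .#.#. => #  t=0,i=8
  [9] .#..# => #  t=0,i=10
  [8] .#... => #  t=2,i=2
  [7] ..### => .  t=0,i=12
  [6] ..##. => .  t=2,i=5
  [5] ..#.# => .  t=0,i=7
  [4] ..#.. => .  t=2,i=1
  [3] ...## => .  t=1,i=20
  [2] ...#. => #  t=0,i=6
  [1] ....# => #  t=0,i=5
  [0] ..... => .  t=4,i=1
  bits 01110001000011111110011100000110 = 1896867590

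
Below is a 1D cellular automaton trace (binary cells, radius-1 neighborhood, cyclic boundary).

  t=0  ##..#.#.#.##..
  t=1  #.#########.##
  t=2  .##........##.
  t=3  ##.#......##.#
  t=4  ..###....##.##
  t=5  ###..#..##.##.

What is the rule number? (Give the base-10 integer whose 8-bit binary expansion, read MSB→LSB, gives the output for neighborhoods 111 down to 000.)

  ###|.  b7=0 t=1,i=3
  ##.|.  b6=0 t=0,i=1
  #.#|#  b5=1 t=0,i=5
  #..|#  b4=1 t=0,i=2
  .##|#  b3=1 t=0,i=0
  .#.|#  b2=1 t=0,i=4
  ..#|#  b1=1 t=0,i=3
  ...|.  b0=0 t=2,i=4
  bits 00111110 = 62

62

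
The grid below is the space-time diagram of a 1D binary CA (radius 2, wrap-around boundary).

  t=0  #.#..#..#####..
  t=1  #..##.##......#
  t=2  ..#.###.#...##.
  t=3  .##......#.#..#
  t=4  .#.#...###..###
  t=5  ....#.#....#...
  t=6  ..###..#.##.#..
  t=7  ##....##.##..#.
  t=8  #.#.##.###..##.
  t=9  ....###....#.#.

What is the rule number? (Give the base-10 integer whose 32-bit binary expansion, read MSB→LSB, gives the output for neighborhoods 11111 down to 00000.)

  [31] ##### => .  t=0,i=10
  [30] ####. => .  t=0,i=11
  [29] ###.# => .  t=2,i=6
  [28] ###.. => .  t=0,i=12
  [27] ##.## => #  t=1,i=5
  [26] ##.#. => .  t=2,i=7
  [25] ##..# => .  t=0,i=13
  [24] ##... => #  t=1,i=8
  [23] #.### => .  t=2,i=4
  [22] #.##. => #  t=1,i=6
  [21] #.#.# => .  t=4,i=1
  [20] #.#.. => .  t=0,i=2
  [19] #..## => #  t=0,i=7
  [18] #..#. => #  t=0,i=4
  [17] #...# => .  t=2,i=0
  [16] #.... => .  t=1,i=9
  [15] .#### => .  t=0,i=9
  [14] .###. => .  t=2,i=5
  [13] .##.# => #  t=1,i=4
  [12] .##.. => .  t=1,i=0
  [11] .#.## => .  t=2,i=3
  [10] .#.#. => .  t=0,i=1
  [9] .#..# => #  t=0,i=3
  [8] .#... => #  t=2,i=9
  [7] ..### => .  t=0,i=8
  [6] ..##. => .  t=1,i=3
  [5] ..#.# => #  t=0,i=0
  [4] ..#.. => .  t=0,i=5
  [3] ...## => #  t=1,i=13
  [2] ...#. => #  t=2,i=1
  [1] ....# => #  t=1,i=12
  [0] ..... => .  t=1,i=10
  bits 00001001010011000010001100101110 = 155984686

155984686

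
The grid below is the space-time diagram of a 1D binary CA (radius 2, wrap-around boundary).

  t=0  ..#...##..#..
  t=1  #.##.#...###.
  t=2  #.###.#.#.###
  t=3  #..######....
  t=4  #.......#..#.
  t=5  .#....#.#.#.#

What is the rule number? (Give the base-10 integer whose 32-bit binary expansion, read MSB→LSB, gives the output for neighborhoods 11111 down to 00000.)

878994714

  ##### -> .   bit 31 = 0  t=3,i=5
  ####. -> .   bit 30 = 0  t=2,i=12
  ###.# -> #   bit 29 = 1  t=1,i=11
  ###.. -> #   bit 28 = 1  t=3,i=8
  ##.## -> .   bit 27 = 0  t=2,i=1
  ##.#. -> #   bit 26 = 1  t=1,i=4
  ##..# -> .   bit 25 = 0  t=0,i=8
  ##... -> .   bit 24 = 0  t=3,i=9
  #.### -> .   bit 23 = 0  t=2,i=2
  #.##. -> #   bit 22 = 1  t=1,i=2
  #.#.# -> #   bit 21 = 1  t=1,i=0
  #.#.. -> .   bit 20 = 0  t=1,i=5
  #..## -> .   bit 19 = 0  t=3,i=2
  #..#. -> #   bit 18 = 1  t=0,i=9
  #...# -> .   bit 17 = 0  t=0,i=4
  #.... -> .   bit 16 = 0  t=0,i=12
  .#### -> .   bit 15 = 0  t=2,i=11
  .###. -> #   bit 14 = 1  t=1,i=10
  .##.# -> #   bit 13 = 1  t=1,i=3
  .##.. -> .   bit 12 = 0  t=0,i=7
  .#.## -> .   bit 11 = 0  t=1,i=1
  .#.#. -> #   bit 10 = 1  t=2,i=7
  .#..# -> .   bit 9 = 0  t=3,i=1
  .#... -> #   bit 8 = 1  t=0,i=3
  ..### -> .   bit 7 = 0  t=1,i=9
  ..##. -> .   bit 6 = 0  t=0,i=6
  ..#.# -> .   bit 5 = 0  t=4,i=11
  ..#.. -> #   bit 4 = 1  t=0,i=2
  ...## -> #   bit 3 = 1  t=0,i=5
  ...#. -> .   bit 2 = 0  t=0,i=1
  ....# -> #   bit 1 = 1  t=0,i=0
  ..... -> .   bit 0 = 0  t=4,i=3
  bits 00110100011001000110010100011010 = 878994714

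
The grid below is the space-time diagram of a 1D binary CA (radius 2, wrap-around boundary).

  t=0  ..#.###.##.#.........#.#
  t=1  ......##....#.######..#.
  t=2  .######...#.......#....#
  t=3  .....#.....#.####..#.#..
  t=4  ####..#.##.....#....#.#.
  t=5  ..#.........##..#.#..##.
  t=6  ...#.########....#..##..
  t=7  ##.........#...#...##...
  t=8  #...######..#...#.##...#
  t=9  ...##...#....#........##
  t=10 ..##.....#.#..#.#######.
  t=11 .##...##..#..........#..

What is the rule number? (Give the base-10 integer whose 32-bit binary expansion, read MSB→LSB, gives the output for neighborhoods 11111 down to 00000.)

  #####|.  b31=0 t=1,i=16
  ####.|#  b30=1 t=1,i=18
  ###.#|#  b29=1 t=0,i=6
  ###..|.  b28=0 t=1,i=19
  ##.##|#  b27=1 t=0,i=7
  ##.#.|.  b26=0 t=0,i=10
  ##..#|.  b25=0 t=1,i=20
  ##...|.  b24=0 t=1,i=8
  #.###|.  b23=0 t=0,i=4
  #.##.|.  b22=0 t=0,i=8
  #.#.#|#  b21=1 t=4,i=22
  #.#..|.  b20=0 t=0,i=11
  #..##|#  b19=1 t=5,i=20
  #..#.|.  b18=0 t=0,i=1
  #...#|.  b17=0 t=2,i=8
  #....|.  b16=0 t=0,i=13
  .####|.  b15=0 t=1,i=15
  .###.|.  b14=0 t=0,i=5
  .##.#|.  b13=0 t=0,i=9
  .##..|.  b12=0 t=1,i=7
  .#.##|.  b11=0 t=0,i=3
  .#.#.|#  b10=1 t=0,i=22
  .#..#|.  b9=0 t=0,i=0
  .#...|#  b8=1 t=0,i=12
  ..###|#  b7=1 t=8,i=4
  ..##.|#  b6=1 t=1,i=6
  ..#.#|.  b5=0 t=0,i=2
  ..#..|.  b4=0 t=1,i=22
  ...##|#  b3=1 t=1,i=5
  ...#.|.  b2=0 t=0,i=20
  ....#|#  b1=1 t=0,i=19
  .....|#  b0=1 t=0,i=14
  bits 01101000001010000000010111001011 = 1747453387

1747453387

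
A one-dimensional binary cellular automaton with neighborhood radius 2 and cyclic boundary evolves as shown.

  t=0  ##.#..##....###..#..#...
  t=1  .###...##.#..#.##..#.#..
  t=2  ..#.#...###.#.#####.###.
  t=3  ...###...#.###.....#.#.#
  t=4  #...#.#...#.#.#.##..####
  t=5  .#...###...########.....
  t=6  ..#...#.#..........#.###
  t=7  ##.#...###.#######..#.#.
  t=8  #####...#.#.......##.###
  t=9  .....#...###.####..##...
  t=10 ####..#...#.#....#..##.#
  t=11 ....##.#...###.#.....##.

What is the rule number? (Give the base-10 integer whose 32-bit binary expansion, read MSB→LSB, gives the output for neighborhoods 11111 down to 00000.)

  #####|.  b31=0 t=2,i=16
  ####.|.  b30=0 t=2,i=17
  ###.#|.  b29=0 t=2,i=10
  ###..|.  b28=0 t=0,i=14
  ##.##|#  b27=1 t=2,i=19
  ##.#.|#  b26=1 t=0,i=2
  ##..#|#  b25=1 t=0,i=15
  ##...|#  b24=1 t=0,i=8
  #.###|.  b23=0 t=2,i=14
  #.##.|#  b22=1 t=1,i=15
  #.#.#|#  b21=1 t=2,i=12
  #.#..|#  b20=1 t=0,i=3
  #..##|.  b19=0 t=0,i=5
  #..#.|#  b18=1 t=0,i=16
  #...#|.  b17=0 t=0,i=22
  #....|.  b16=0 t=0,i=9
  .####|.  b15=0 t=2,i=15
  .###.|#  b14=1 t=0,i=13
  .##.#|#  b13=1 t=0,i=1
  .##..|#  b12=1 t=0,i=7
  .#.##|#  b11=1 t=1,i=14
  .#.#.|#  b10=1 t=1,i=20
  .#..#|.  b9=0 t=0,i=4
  .#...|#  b8=1 t=0,i=21
  ..###|.  b7=0 t=0,i=12
  ..##.|.  b6=0 t=0,i=0
  ..#.#|.  b5=0 t=1,i=13
  ..#..|.  b4=0 t=0,i=17
  ...##|.  b3=0 t=0,i=11
  ...#.|.  b2=0 t=2,i=1
  ....#|#  b1=1 t=0,i=10
  .....|#  b0=1 t=3,i=16
  bits 00001111011101000111110100000011 = 259292419

259292419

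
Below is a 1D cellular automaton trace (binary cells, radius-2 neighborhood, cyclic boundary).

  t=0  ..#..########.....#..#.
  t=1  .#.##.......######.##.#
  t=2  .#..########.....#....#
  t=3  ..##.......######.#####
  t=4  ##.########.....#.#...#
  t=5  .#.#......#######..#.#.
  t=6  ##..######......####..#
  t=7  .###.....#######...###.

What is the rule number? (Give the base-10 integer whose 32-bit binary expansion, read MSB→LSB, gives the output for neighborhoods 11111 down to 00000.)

  nb #####: next=.  (t=0,i=7, bit31=0)
  nb ####.: next=.  (t=0,i=11, bit30=0)
  nb ###.#: next=#  (t=1,i=17, bit29=1)
  nb ###..: next=#  (t=0,i=12, bit28=1)
  nb ##.##: next=.  (t=1,i=18, bit27=0)
  nb ##.#.: next=.  (t=1,i=21, bit26=0)
  nb ##..#: next=#  (t=3,i=0, bit25=1)
  nb ##...: next=#  (t=0,i=13, bit24=1)
  nb #.###: next=#  (t=3,i=18, bit23=1)
  nb #.##.: next=.  (t=1,i=3, bit22=0)
  nb #.#.#: next=#  (t=1,i=1, bit21=1)
  nb #.#..: next=.  (t=2,i=1, bit20=0)
  nb #..##: next=#  (t=0,i=4, bit19=1)
  nb #..#.: next=#  (t=0,i=20, bit18=1)
  nb #...#: next=.  (t=0,i=0, bit17=0)
  nb #....: next=#  (t=0,i=14, bit16=1)
  nb .####: next=.  (t=0,i=6, bit15=0)
  nb .###.: next=.  (t=4,i=0, bit14=0)
  nb .##.#: next=.  (t=1,i=20, bit13=0)
  nb .##..: next=#  (t=1,i=4, bit12=1)
  nb .#.##: next=.  (t=1,i=2, bit11=0)
  nb .#.#.: next=.  (t=1,i=0, bit10=0)
  nb .#..#: next=#  (t=0,i=3, bit9=1)
  nb .#...: next=#  (t=0,i=22, bit8=1)
  nb ..###: next=.  (t=0,i=5, bit7=0)
  nb ..##.: next=.  (t=3,i=2, bit6=0)
  nb ..#.#: next=#  (t=2,i=22, bit5=1)
  nb ..#..: next=.  (t=0,i=2, bit4=0)
  nb ...##: next=#  (t=1,i=11, bit3=1)
  nb ...#.: next=#  (t=0,i=1, bit2=1)
  nb ....#: next=#  (t=0,i=16, bit1=1)
  nb .....: next=#  (t=0,i=15, bit0=1)
  bits 00110011101011010001001100101111 = 866980655

866980655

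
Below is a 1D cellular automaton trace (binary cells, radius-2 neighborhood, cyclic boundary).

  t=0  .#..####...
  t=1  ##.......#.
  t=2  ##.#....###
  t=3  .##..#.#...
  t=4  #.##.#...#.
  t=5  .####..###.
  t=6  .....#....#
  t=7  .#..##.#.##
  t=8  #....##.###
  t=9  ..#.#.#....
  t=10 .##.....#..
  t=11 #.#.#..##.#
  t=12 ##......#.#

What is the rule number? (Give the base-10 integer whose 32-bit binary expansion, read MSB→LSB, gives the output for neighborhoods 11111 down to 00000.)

  #####|.  b31=0 t=2,i=10
  ####.|.  b30=0 t=0,i=6
  ###.#|#  b29=1 t=2,i=1
  ###..|.  b28=0 t=0,i=7
  ##.##|.  b27=0 t=8,i=7
  ##.#.|#  b26=1 t=2,i=2
  ##..#|#  b25=1 t=3,i=3
  ##...|.  b24=0 t=0,i=8
  #.###|.  b23=0 t=8,i=8
  #.##.|#  b22=1 t=1,i=0
  #.#.#|.  b21=0 t=4,i=0
  #.#..|.  b20=0 t=2,i=3
  #..##|.  b19=0 t=0,i=3
  #..#.|.  b18=0 t=3,i=4
  #...#|#  b17=1 t=4,i=7
  #....|#  b16=1 t=0,i=9
  .####|.  b15=0 t=0,i=5
  .###.|.  b14=0 t=5,i=8
  .##.#|#  b13=1 t=4,i=3
  .##..|#  b12=1 t=1,i=1
  .#.##|#  b11=1 t=1,i=10
  .#.#.|.  b10=0 t=3,i=6
  .#..#|.  b9=0 t=0,i=2
  .#...|.  b8=0 t=2,i=4
  ..###|.  b7=0 t=0,i=4
  ..##.|.  b6=0 t=3,i=1
  ..#.#|#  b5=1 t=1,i=9
  ..#..|#  b4=1 t=0,i=1
  ...##|#  b3=1 t=2,i=7
  ...#.|#  b2=1 t=0,i=0
  ....#|.  b1=0 t=0,i=10
  .....|.  b0=0 t=1,i=4
  bits 00100110010000110011100000111100 = 641939516

641939516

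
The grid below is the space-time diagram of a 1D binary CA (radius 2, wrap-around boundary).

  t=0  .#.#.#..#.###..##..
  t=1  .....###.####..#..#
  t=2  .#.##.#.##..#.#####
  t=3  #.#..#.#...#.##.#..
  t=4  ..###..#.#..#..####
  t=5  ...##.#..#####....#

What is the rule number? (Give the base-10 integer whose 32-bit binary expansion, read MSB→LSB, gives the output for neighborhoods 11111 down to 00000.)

  nb #####: next=#  (t=2,i=16, bit31=1)
  nb ####.: next=.  (t=1,i=11, bit30=0)
  nb ###.#: next=.  (t=1,i=7, bit29=0)
  nb ###..: next=#  (t=0,i=12, bit28=1)
  nb ##.##: next=#  (t=1,i=8, bit27=1)
  nb ##.#.: next=#  (t=2,i=0, bit26=1)
  nb ##..#: next=.  (t=0,i=13, bit25=0)
  nb ##...: next=.  (t=0,i=17, bit24=0)
  nb #.###: next=#  (t=0,i=10, bit23=1)
  nb #.##.: next=.  (t=2,i=3, bit22=0)
  nb #.#.#: next=.  (t=0,i=3, bit21=0)
  nb #.#..: next=#  (t=0,i=5, bit20=1)
  nb #..##: next=.  (t=0,i=14, bit19=0)
  nb #..#.: next=#  (t=0,i=7, bit18=1)
  nb #...#: next=#  (t=0,i=18, bit17=1)
  nb #....: next=#  (t=1,i=1, bit16=1)
  nb .####: next=.  (t=1,i=10, bit15=0)
  nb .###.: next=#  (t=0,i=11, bit14=1)
  nb .##.#: next=.  (t=2,i=4, bit13=0)
  nb .##..: next=.  (t=0,i=16, bit12=0)
  nb .#.##: next=#  (t=0,i=9, bit11=1)
  nb .#.#.: next=.  (t=0,i=2, bit10=0)
  nb .#..#: next=#  (t=0,i=6, bit9=1)
  nb .#...: next=.  (t=1,i=0, bit8=0)
  nb ..###: next=.  (t=1,i=5, bit7=0)
  nb ..##.: next=#  (t=0,i=15, bit6=1)
  nb ..#.#: next=.  (t=0,i=1, bit5=0)
  nb ..#..: next=#  (t=1,i=15, bit4=1)
  nb ...##: next=#  (t=1,i=4, bit3=1)
  nb ...#.: next=.  (t=0,i=0, bit2=0)
  nb ....#: next=#  (t=1,i=3, bit1=1)
  nb .....: next=.  (t=1,i=2, bit0=0)
  bits 10011100100101110100101001011010 = 2627160666

2627160666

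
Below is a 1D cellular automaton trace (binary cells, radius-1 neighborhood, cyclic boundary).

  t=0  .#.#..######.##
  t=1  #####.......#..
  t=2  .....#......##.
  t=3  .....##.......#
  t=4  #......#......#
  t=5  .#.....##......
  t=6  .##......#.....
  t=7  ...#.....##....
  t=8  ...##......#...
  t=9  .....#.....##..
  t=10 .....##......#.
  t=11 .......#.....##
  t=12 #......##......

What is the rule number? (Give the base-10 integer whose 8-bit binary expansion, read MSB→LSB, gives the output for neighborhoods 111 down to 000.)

52

  nb ###: next=.  (t=0,i=7, bit7=0)
  nb ##.: next=.  (t=0,i=11, bit6=0)
  nb #.#: next=#  (t=0,i=0, bit5=1)
  nb #..: next=#  (t=0,i=4, bit4=1)
  nb .##: next=.  (t=0,i=6, bit3=0)
  nb .#.: next=#  (t=0,i=1, bit2=1)
  nb ..#: next=.  (t=0,i=5, bit1=0)
  nb ...: next=.  (t=1,i=6, bit0=0)
  bits 00110100 = 52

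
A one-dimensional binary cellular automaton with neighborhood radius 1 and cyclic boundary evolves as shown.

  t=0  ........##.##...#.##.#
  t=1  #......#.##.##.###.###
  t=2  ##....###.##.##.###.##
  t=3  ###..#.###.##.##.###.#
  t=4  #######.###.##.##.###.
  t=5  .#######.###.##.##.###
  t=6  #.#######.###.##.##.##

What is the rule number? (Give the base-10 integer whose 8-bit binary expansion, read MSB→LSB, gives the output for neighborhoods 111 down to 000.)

  ### -> #   bit 7 = 1  t=1,i=16
  ##. -> #   bit 6 = 1  t=0,i=9
  #.# -> #   bit 5 = 1  t=0,i=10
  #.. -> #   bit 4 = 1  t=0,i=0
  .## -> .   bit 3 = 0  t=0,i=8
  .#. -> #   bit 2 = 1  t=0,i=16
  ..# -> #   bit 1 = 1  t=0,i=7
  ... -> .   bit 0 = 0  t=0,i=1
  bits 11110110 = 246

246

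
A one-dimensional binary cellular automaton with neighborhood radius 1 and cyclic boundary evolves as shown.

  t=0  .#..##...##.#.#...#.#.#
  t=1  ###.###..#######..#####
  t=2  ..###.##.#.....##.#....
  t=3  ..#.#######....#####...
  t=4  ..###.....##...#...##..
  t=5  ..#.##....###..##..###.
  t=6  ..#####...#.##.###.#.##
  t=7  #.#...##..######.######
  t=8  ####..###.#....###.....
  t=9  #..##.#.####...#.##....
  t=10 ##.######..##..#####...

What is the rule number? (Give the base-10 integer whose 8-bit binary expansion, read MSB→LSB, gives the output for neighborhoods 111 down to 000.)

  nb ###: next=.  (t=1,i=0, bit7=0)
  nb ##.: next=#  (t=0,i=5, bit6=1)
  nb #.#: next=#  (t=0,i=0, bit5=1)
  nb #..: next=#  (t=0,i=2, bit4=1)
  nb .##: next=#  (t=0,i=4, bit3=1)
  nb .#.: next=#  (t=0,i=1, bit2=1)
  nb ..#: next=.  (t=0,i=3, bit1=0)
  nb ...: next=.  (t=0,i=7, bit0=0)
  bits 01111100 = 124

124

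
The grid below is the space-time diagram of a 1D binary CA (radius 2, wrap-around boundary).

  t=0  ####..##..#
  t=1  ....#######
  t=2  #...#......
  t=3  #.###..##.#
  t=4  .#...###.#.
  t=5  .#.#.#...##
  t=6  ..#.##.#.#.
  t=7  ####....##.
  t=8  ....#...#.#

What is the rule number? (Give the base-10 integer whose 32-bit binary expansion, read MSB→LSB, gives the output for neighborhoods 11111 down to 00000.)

186261237

  ##### -> .   bit 31 = 0  t=0,i=1
  ####. -> .   bit 30 = 0  t=0,i=2
  ###.# -> .   bit 29 = 0  t=4,i=7
  ###.. -> .   bit 28 = 0  t=0,i=3
  ##.## -> #   bit 27 = 1  t=3,i=1
  ##.#. -> .   bit 26 = 0  t=4,i=8
  ##..# -> #   bit 25 = 1  t=0,i=4
  ##... -> #   bit 24 = 1  t=1,i=0
  #.### -> .   bit 23 = 0  t=3,i=2
  #.##. -> .   bit 22 = 0  t=3,i=10
  #.#.# -> .   bit 21 = 0  t=5,i=1
  #.#.. -> #   bit 20 = 1  t=4,i=9
  #..## -> #   bit 19 = 1  t=0,i=5
  #..#. -> .   bit 18 = 0  t=4,i=0
  #...# -> #   bit 17 = 1  t=2,i=2
  #.... -> .   bit 16 = 0  t=1,i=1
  .#### -> .   bit 15 = 0  t=0,i=0
  .###. -> .   bit 14 = 0  t=3,i=3
  .##.# -> .   bit 13 = 0  t=3,i=0
  .##.. -> #   bit 12 = 1  t=0,i=7
  .#.## -> #   bit 11 = 1  t=6,i=3
  .#.#. -> #   bit 10 = 1  t=5,i=2
  .#..# -> #   bit 9 = 1  t=4,i=10
  .#... -> .   bit 8 = 0  t=2,i=1
  ..### -> #   bit 7 = 1  t=0,i=10
  ..##. -> #   bit 6 = 1  t=0,i=6
  ..#.# -> #   bit 5 = 1  t=6,i=2
  ..#.. -> #   bit 4 = 1  t=2,i=0
  ...## -> .   bit 3 = 0  t=1,i=3
  ...#. -> #   bit 2 = 1  t=2,i=3
  ....# -> .   bit 1 = 0  t=1,i=2
  ..... -> #   bit 0 = 1  t=2,i=7
  bits 00001011000110100001111011110101 = 186261237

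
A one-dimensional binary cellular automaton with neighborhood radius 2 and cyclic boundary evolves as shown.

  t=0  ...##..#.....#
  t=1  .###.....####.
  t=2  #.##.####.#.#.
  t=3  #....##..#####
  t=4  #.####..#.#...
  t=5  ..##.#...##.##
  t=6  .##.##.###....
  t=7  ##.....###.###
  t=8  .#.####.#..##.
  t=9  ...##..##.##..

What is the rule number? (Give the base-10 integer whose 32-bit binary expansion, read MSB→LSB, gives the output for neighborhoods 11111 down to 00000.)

  [31] ##### => .  t=3,i=11
  [30] ####. => .  t=1,i=11
  [29] ###.# => .  t=2,i=8
  [28] ###.. => #  t=1,i=3
  [27] ##.## => .  t=2,i=4
  [26] ##.#. => #  t=2,i=9
  [25] ##..# => .  t=0,i=5
  [24] ##... => .  t=1,i=4
  [23] #.### => #  t=2,i=5
  [22] #.##. => .  t=2,i=2
  [21] #.#.# => #  t=2,i=0
  [20] #.#.. => #  t=4,i=10
  [19] #..## => #  t=1,i=0
  [18] #..#. => .  t=0,i=6
  [17] #...# => #  t=0,i=1
  [16] #.... => #  t=0,i=9
  [15] .#### => #  t=1,i=10
  [14] .###. => #  t=1,i=2
  [13] .##.# => .  t=2,i=3
  [12] .##.. => .  t=0,i=4
  [11] .#.## => .  t=2,i=1
  [10] .#.#. => #  t=2,i=11
  [9] .#..# => .  t=8,i=9
  [8] .#... => .  t=0,i=0
  [7] ..### => .  t=1,i=1
  [6] ..##. => #  t=0,i=3
  [5] ..#.# => .  t=4,i=0
  [4] ..#.. => .  t=0,i=7
  [3] ...## => #  t=0,i=2
  [2] ...#. => #  t=0,i=12
  [1] ....# => #  t=0,i=11
  [0] ..... => #  t=0,i=10
  bits 00010100101110111100010001001111 = 347849807

347849807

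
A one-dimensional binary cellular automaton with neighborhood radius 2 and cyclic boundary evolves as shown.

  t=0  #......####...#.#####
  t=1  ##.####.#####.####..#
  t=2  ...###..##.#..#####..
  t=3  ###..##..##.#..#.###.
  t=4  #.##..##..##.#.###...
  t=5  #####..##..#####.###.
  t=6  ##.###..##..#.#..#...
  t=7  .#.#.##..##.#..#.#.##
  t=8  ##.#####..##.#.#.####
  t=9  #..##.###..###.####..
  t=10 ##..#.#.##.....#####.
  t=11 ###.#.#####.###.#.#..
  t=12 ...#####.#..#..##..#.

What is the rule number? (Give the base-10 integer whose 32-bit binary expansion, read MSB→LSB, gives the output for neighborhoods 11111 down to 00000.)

  ##### -> .   bit 31 = 0  t=0,i=18
  ####. -> #   bit 30 = 1  t=0,i=9
  ###.# -> .   bit 29 = 0  t=1,i=1
  ###.. -> #   bit 28 = 1  t=0,i=0
  ##.## -> .   bit 27 = 0  t=1,i=2
  ##.#. -> #   bit 26 = 1  t=2,i=10
  ##..# -> #   bit 25 = 1  t=1,i=18
  ##... -> #   bit 24 = 1  t=0,i=1
  #.### -> #   bit 23 = 1  t=0,i=16
  #.##. -> #   bit 22 = 1  t=4,i=2
  #.#.# -> #   bit 21 = 1  t=4,i=13
  #.#.. -> .   bit 20 = 0  t=2,i=11
  #..## -> .   bit 19 = 0  t=1,i=19
  #..#. -> .   bit 18 = 0  t=3,i=14
  #...# -> #   bit 17 = 1  t=0,i=12
  #.... -> .   bit 16 = 0  t=0,i=2
  .#### -> #   bit 15 = 1  t=0,i=8
  .###. -> .   bit 14 = 0  t=1,i=0
  .##.# -> #   bit 13 = 1  t=2,i=9
  .##.. -> #   bit 12 = 1  t=3,i=6
  .#.## -> #   bit 11 = 1  t=0,i=15
  .#.#. -> .   bit 10 = 0  t=6,i=13
  .#..# -> #   bit 9 = 1  t=2,i=12
  .#... -> .   bit 8 = 0  t=6,i=18
  ..### -> .   bit 7 = 0  t=0,i=7
  ..##. -> .   bit 6 = 0  t=2,i=8
  ..#.# -> #   bit 5 = 1  t=0,i=14
  ..#.. -> #   bit 4 = 1  t=6,i=17
  ...## -> #   bit 3 = 1  t=0,i=6
  ...#. -> .   bit 2 = 0  t=0,i=13
  ....# -> #   bit 1 = 1  t=0,i=5
  ..... -> #   bit 0 = 1  t=0,i=3
  bits 01010111111000101011101000111011 = 1474476603

1474476603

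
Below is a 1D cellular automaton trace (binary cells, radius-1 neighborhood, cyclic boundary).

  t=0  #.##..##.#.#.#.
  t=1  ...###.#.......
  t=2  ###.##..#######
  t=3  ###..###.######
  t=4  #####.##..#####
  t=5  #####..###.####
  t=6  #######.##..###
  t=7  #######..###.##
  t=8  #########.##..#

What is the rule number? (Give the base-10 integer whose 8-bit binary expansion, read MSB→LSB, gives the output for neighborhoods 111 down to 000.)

  ###|#  b7=1 t=1,i=4
  ##.|#  b6=1 t=0,i=3
  #.#|.  b5=0 t=0,i=1
  #..|#  b4=1 t=0,i=4
  .##|.  b3=0 t=0,i=2
  .#.|.  b2=0 t=0,i=0
  ..#|#  b1=1 t=0,i=5
  ...|#  b0=1 t=1,i=0
  bits 11010011 = 211

211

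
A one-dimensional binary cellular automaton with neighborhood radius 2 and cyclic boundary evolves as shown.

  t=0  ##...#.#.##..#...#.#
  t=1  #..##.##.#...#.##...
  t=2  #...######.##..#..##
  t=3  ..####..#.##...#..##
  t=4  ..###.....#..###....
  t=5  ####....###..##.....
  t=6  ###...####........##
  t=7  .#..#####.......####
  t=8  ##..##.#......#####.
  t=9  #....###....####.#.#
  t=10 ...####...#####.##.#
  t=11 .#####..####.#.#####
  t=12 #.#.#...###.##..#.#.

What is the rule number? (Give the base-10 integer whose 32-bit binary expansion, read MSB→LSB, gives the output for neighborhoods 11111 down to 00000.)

  ##### -> .   bit 31 = 0  t=2,i=6
  ####. -> #   bit 30 = 1  t=2,i=8
  ###.# -> .   bit 29 = 0  t=2,i=9
  ###.. -> .   bit 28 = 0  t=0,i=1
  ##.## -> #   bit 27 = 1  t=1,i=5
  ##.#. -> #   bit 26 = 1  t=1,i=8
  ##..# -> .   bit 25 = 0  t=0,i=11
  ##... -> .   bit 24 = 0  t=0,i=2
  #.### -> .   bit 23 = 0  t=0,i=19
  #.##. -> #   bit 22 = 1  t=0,i=9
  #.#.# -> #   bit 21 = 1  t=0,i=7
  #.#.. -> #   bit 20 = 1  t=1,i=9
  #..## -> .   bit 19 = 0  t=1,i=2
  #..#. -> .   bit 18 = 0  t=0,i=12
  #...# -> #   bit 17 = 1  t=0,i=3
  #.... -> .   bit 16 = 0  t=4,i=6
  .#### -> #   bit 15 = 1  t=2,i=5
  .###. -> #   bit 14 = 1  t=0,i=0
  .##.# -> #   bit 13 = 1  t=1,i=4
  .##.. -> .   bit 12 = 0  t=0,i=10
  .#.## -> .   bit 11 = 0  t=0,i=8
  .#.#. -> #   bit 10 = 1  t=0,i=6
  .#..# -> .   bit 9 = 0  t=1,i=1
  .#... -> .   bit 8 = 0  t=0,i=14
  ..### -> #   bit 7 = 1  t=2,i=4
  ..##. -> .   bit 6 = 0  t=1,i=3
  ..#.# -> .   bit 5 = 0  t=0,i=5
  ..#.. -> #   bit 4 = 1  t=0,i=13
  ...## -> #   bit 3 = 1  t=2,i=3
  ...#. -> #   bit 2 = 1  t=0,i=4
  ....# -> #   bit 1 = 1  t=4,i=0
  ..... -> .   bit 0 = 0  t=4,i=7
  bits 01001100011100101110010010011110 = 1282598046

1282598046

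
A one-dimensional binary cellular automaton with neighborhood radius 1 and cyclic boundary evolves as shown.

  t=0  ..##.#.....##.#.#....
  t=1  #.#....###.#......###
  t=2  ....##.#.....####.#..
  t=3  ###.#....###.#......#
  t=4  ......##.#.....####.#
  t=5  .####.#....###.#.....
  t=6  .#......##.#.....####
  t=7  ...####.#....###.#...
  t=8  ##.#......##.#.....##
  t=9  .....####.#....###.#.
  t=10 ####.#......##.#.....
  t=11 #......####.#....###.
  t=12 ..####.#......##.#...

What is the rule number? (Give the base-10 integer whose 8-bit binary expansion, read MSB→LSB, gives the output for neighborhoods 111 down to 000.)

  nb ###: next=.  (t=1,i=8, bit7=0)
  nb ##.: next=.  (t=0,i=3, bit6=0)
  nb #.#: next=.  (t=0,i=4, bit5=0)
  nb #..: next=.  (t=0,i=6, bit4=0)
  nb .##: next=#  (t=0,i=2, bit3=1)
  nb .#.: next=.  (t=0,i=5, bit2=0)
  nb ..#: next=.  (t=0,i=1, bit1=0)
  nb ...: next=#  (t=0,i=0, bit0=1)
  bits 00001001 = 9

9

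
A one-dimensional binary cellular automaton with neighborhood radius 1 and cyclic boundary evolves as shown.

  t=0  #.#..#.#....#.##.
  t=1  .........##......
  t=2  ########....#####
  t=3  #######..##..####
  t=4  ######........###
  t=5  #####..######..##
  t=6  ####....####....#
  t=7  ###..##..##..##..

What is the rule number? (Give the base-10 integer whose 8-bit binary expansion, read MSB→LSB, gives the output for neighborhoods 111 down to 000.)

  [7] ### => #  t=2,i=0
  [6] ##. => .  t=0,i=15
  [5] #.# => .  t=0,i=1
  [4] #.. => .  t=0,i=3
  [3] .## => .  t=0,i=14
  [2] .#. => .  t=0,i=0
  [1] ..# => .  t=0,i=4
  [0] ... => #  t=0,i=9
  bits 10000001 = 129

129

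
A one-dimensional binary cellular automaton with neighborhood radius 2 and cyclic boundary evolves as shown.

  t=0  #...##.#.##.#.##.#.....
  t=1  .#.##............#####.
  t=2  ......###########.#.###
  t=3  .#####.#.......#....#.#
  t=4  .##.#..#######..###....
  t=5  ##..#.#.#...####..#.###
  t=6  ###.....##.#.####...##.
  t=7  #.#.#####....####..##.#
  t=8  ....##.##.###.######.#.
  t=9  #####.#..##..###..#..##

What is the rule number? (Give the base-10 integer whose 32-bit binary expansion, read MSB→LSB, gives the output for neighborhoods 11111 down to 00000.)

1520009547

  [31] ##### => .  t=1,i=19
  [30] ####. => #  t=1,i=20
  [29] ###.# => .  t=2,i=16
  [28] ###.. => #  t=1,i=21
  [27] ##.## => #  t=6,i=22
  [26] ##.#. => .  t=0,i=6
  [25] ##..# => #  t=1,i=22
  [24] ##... => .  t=1,i=5
  [23] #.### => #  t=2,i=20
  [22] #.##. => .  t=0,i=9
  [21] #.#.# => .  t=0,i=7
  [20] #.#.. => #  t=0,i=17
  [19] #..## => #  t=4,i=6
  [18] #..#. => .  t=1,i=0
  [17] #...# => .  t=0,i=2
  [16] #.... => #  t=0,i=19
  [15] .#### => #  t=1,i=18
  [14] .###. => .  t=2,i=21
  [13] .##.# => .  t=0,i=5
  [12] .##.. => .  t=1,i=4
  [11] .#.## => .  t=0,i=8
  [10] .#.#. => .  t=3,i=21
  [9] .#..# => .  t=4,i=5
  [8] .#... => #  t=0,i=1
  [7] ..### => .  t=1,i=17
  [6] ..##. => #  t=0,i=4
  [5] ..#.# => .  t=1,i=1
  [4] ..#.. => .  t=0,i=0
  [3] ...## => #  t=0,i=3
  [2] ...#. => .  t=0,i=22
  [1] ....# => #  t=0,i=21
  [0] ..... => #  t=0,i=20
  bits 01011010100110011000000101001011 = 1520009547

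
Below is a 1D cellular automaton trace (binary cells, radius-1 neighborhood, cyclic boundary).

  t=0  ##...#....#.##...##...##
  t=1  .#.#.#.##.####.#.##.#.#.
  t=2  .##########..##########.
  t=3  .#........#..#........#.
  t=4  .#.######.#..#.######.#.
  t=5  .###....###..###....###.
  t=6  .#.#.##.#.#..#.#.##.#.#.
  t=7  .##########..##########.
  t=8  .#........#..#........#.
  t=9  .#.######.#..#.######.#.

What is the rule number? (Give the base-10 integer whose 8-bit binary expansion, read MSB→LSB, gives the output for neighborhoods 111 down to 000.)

  nb ###: next=.  (t=0,i=0, bit7=0)
  nb ##.: next=#  (t=0,i=1, bit6=1)
  nb #.#: next=#  (t=0,i=11, bit5=1)
  nb #..: next=.  (t=0,i=2, bit4=0)
  nb .##: next=#  (t=0,i=12, bit3=1)
  nb .#.: next=#  (t=0,i=5, bit2=1)
  nb ..#: next=.  (t=0,i=4, bit1=0)
  nb ...: next=#  (t=0,i=3, bit0=1)
  bits 01101101 = 109

109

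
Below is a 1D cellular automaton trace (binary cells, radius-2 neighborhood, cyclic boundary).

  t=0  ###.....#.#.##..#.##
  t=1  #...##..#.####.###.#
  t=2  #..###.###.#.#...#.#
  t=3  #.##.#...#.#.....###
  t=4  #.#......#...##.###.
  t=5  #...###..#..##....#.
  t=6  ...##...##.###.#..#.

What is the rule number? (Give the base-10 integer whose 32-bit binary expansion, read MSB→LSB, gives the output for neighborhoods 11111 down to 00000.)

  #####|#  b31=1 t=0,i=0
  ####.|.  b30=0 t=0,i=1
  ###.#|#  b29=1 t=1,i=13
  ###..|.  b28=0 t=0,i=2
  ##.##|.  b27=0 t=1,i=14
  ##.#.|.  b26=0 t=2,i=10
  ##..#|.  b25=0 t=0,i=14
  ##...|.  b24=0 t=0,i=3
  #.###|.  b23=0 t=0,i=18
  #.##.|#  b22=1 t=0,i=12
  #.#.#|#  b21=1 t=0,i=10
  #.#..|.  b20=0 t=2,i=13
  #..##|#  b19=1 t=2,i=2
  #..#.|#  b18=1 t=0,i=15
  #...#|.  b17=0 t=1,i=2
  #....|#  b16=1 t=0,i=4
  .####|#  b15=1 t=0,i=19
  .###.|.  b14=0 t=1,i=16
  .##.#|.  b13=0 t=3,i=3
  .##..|#  b12=1 t=0,i=13
  .#.##|#  b11=1 t=0,i=11
  .#.#.|.  b10=0 t=0,i=9
  .#..#|.  b9=0 t=5,i=10
  .#...|.  b8=0 t=2,i=14
  ..###|#  b7=1 t=2,i=3
  ..##.|#  b6=1 t=1,i=4
  ..#.#|#  b5=1 t=0,i=8
  ..#..|#  b4=1 t=4,i=9
  ...##|#  b3=1 t=1,i=3
  ...#.|.  b2=0 t=0,i=7
  ....#|.  b1=0 t=0,i=6
  .....|#  b0=1 t=0,i=5
  bits 10100000011011011001100011111001 = 2691537145

2691537145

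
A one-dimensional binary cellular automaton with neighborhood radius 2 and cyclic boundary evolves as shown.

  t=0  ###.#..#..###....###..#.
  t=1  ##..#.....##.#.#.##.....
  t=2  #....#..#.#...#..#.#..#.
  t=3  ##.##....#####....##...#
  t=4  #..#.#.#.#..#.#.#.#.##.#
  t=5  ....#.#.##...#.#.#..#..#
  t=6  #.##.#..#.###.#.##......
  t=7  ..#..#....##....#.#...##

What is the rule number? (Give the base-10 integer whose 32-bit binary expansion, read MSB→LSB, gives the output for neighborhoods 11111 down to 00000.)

1104299462

  #####|.  b31=0 t=3,i=11
  ####.|#  b30=1 t=3,i=12
  ###.#|.  b29=0 t=0,i=2
  ###..|.  b28=0 t=0,i=12
  ##.##|.  b27=0 t=3,i=2
  ##.#.|.  b26=0 t=0,i=3
  ##..#|.  b25=0 t=0,i=20
  ##...|#  b24=1 t=0,i=13
  #.###|#  b23=1 t=0,i=0
  #.##.|#  b22=1 t=1,i=17
  #.#.#|.  b21=0 t=1,i=13
  #.#..|#  b20=1 t=0,i=4
  #..##|.  b19=0 t=0,i=9
  #..#.|.  b18=0 t=0,i=6
  #...#|#  b17=1 t=2,i=12
  #....|.  b16=0 t=0,i=14
  .####|.  b15=0 t=3,i=10
  .###.|#  b14=1 t=0,i=1
  .##.#|.  b13=0 t=1,i=11
  .##..|.  b12=0 t=1,i=1
  .#.##|.  b11=0 t=0,i=23
  .#.#.|#  b10=1 t=1,i=14
  .#..#|.  b9=0 t=0,i=5
  .#...|#  b8=1 t=1,i=5
  ..###|#  b7=1 t=0,i=10
  ..##.|#  b6=1 t=1,i=0
  ..#.#|.  b5=0 t=0,i=22
  ..#..|.  b4=0 t=0,i=7
  ...##|.  b3=0 t=0,i=16
  ...#.|#  b2=1 t=2,i=4
  ....#|#  b1=1 t=0,i=15
  .....|.  b0=0 t=1,i=7
  bits 01000001110100100100010111000110 = 1104299462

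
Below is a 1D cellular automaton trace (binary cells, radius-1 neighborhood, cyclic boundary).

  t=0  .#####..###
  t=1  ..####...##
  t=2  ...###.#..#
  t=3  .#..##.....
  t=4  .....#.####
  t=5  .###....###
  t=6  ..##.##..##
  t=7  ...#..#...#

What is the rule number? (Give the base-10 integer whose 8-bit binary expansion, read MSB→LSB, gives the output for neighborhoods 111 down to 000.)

193

  nb ###: next=#  (t=0,i=2, bit7=1)
  nb ##.: next=#  (t=0,i=5, bit6=1)
  nb #.#: next=.  (t=0,i=0, bit5=0)
  nb #..: next=.  (t=0,i=6, bit4=0)
  nb .##: next=.  (t=0,i=1, bit3=0)
  nb .#.: next=.  (t=2,i=7, bit2=0)
  nb ..#: next=.  (t=0,i=7, bit1=0)
  nb ...: next=#  (t=1,i=7, bit0=1)
  bits 11000001 = 193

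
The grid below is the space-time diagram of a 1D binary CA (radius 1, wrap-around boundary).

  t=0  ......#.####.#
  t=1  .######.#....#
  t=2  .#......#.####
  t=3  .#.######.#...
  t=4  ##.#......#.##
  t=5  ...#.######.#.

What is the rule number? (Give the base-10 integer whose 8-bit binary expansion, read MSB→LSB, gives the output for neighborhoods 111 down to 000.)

15

  ###|.  b7=0 t=0,i=9
  ##.|.  b6=0 t=0,i=11
  #.#|.  b5=0 t=0,i=7
  #..|.  b4=0 t=0,i=0
  .##|#  b3=1 t=0,i=8
  .#.|#  b2=1 t=0,i=6
  ..#|#  b1=1 t=0,i=5
  ...|#  b0=1 t=0,i=1
  bits 00001111 = 15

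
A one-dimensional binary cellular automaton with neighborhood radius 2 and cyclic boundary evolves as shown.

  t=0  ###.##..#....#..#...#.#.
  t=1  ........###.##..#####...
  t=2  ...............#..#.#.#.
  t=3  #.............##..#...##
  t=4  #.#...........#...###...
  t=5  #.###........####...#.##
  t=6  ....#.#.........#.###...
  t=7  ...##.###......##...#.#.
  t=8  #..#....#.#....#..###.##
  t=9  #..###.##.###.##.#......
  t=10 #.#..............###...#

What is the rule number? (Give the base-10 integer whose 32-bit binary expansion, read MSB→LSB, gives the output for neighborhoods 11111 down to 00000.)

  [31] ##### => #  t=1,i=18
  [30] ####. => .  t=1,i=19
  [29] ###.# => .  t=0,i=2
  [28] ###.. => #  t=1,i=20
  [27] ##.## => .  t=0,i=3
  [26] ##.#. => .  t=9,i=16
  [25] ##..# => .  t=0,i=6
  [24] ##... => .  t=1,i=21
  [23] #.### => .  t=0,i=0
  [22] #.##. => .  t=0,i=4
  [21] #.#.# => .  t=0,i=22
  [20] #.#.. => #  t=2,i=22
  [19] #..## => #  t=1,i=15
  [18] #..#. => .  t=0,i=7
  [17] #...# => #  t=0,i=18
  [16] #.... => #  t=0,i=10
  [15] .#### => .  t=1,i=17
  [14] .###. => .  t=0,i=1
  [13] .##.# => .  t=7,i=4
  [12] .##.. => .  t=0,i=5
  [11] .#.## => .  t=0,i=23
  [10] .#.#. => .  t=0,i=21
  [9] .#..# => .  t=0,i=14
  [8] .#... => #  t=0,i=9
  [7] ..### => .  t=1,i=8
  [6] ..##. => #  t=3,i=14
  [5] ..#.# => #  t=0,i=20
  [4] ..#.. => #  t=0,i=8
  [3] ...## => .  t=1,i=7
  [2] ...#. => #  t=0,i=12
  [1] ....# => .  t=0,i=11
  [0] ..... => .  t=1,i=0
  bits 10010000000110110000000101110100 = 2417688948

2417688948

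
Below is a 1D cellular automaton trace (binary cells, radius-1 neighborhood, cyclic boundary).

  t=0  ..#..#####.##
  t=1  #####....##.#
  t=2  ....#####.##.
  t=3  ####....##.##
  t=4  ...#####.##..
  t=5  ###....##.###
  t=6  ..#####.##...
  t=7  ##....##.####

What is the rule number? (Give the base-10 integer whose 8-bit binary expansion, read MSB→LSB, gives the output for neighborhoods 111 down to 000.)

119

  ### -> .   bit 7 = 0  t=0,i=6
  ##. -> #   bit 6 = 1  t=0,i=9
  #.# -> #   bit 5 = 1  t=0,i=10
  #.. -> #   bit 4 = 1  t=0,i=0
  .## -> .   bit 3 = 0  t=0,i=5
  .#. -> #   bit 2 = 1  t=0,i=2
  ..# -> #   bit 1 = 1  t=0,i=1
  ... -> #   bit 0 = 1  t=1,i=6
  bits 01110111 = 119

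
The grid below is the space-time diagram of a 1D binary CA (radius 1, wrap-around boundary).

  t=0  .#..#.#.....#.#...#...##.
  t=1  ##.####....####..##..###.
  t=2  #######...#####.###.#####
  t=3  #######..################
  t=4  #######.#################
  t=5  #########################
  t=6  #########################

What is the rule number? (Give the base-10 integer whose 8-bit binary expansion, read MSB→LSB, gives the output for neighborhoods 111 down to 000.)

238

  [7] ### => #  t=1,i=4
  [6] ##. => #  t=0,i=23
  [5] #.# => #  t=0,i=5
  [4] #.. => .  t=0,i=2
  [3] .## => #  t=0,i=22
  [2] .#. => #  t=0,i=1
  [1] ..# => #  t=0,i=0
  [0] ... => .  t=0,i=8
  bits 11101110 = 238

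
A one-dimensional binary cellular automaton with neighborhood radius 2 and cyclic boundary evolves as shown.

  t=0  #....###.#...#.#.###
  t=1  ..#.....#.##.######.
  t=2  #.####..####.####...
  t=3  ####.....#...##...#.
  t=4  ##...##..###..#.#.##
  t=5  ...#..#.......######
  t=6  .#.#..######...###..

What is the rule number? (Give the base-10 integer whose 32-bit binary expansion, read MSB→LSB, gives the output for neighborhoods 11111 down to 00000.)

2229517617

  [31] ##### => #  t=1,i=15
  [30] ####. => .  t=0,i=19
  [29] ###.# => .  t=0,i=7
  [28] ###.. => .  t=0,i=0
  [27] ##.## => .  t=1,i=12
  [26] ##.#. => #  t=0,i=8
  [25] ##..# => .  t=2,i=6
  [24] ##... => .  t=0,i=1
  [23] #.### => #  t=0,i=17
  [22] #.##. => #  t=1,i=10
  [21] #.#.# => #  t=0,i=15
  [20] #.#.. => .  t=0,i=9
  [19] #..## => .  t=2,i=7
  [18] #..#. => .  t=4,i=13
  [17] #...# => #  t=0,i=11
  [16] #.... => #  t=0,i=2
  [15] .#### => #  t=0,i=18
  [14] .###. => .  t=0,i=6
  [13] .##.# => #  t=1,i=11
  [12] .##.. => #  t=3,i=14
  [11] .#.## => #  t=0,i=16
  [10] .#.#. => #  t=0,i=14
  [9] .#..# => .  t=5,i=4
  [8] .#... => #  t=0,i=10
  [7] ..### => .  t=0,i=5
  [6] ..##. => .  t=3,i=13
  [5] ..#.# => #  t=0,i=13
  [4] ..#.. => #  t=1,i=2
  [3] ...## => .  t=0,i=4
  [2] ...#. => .  t=0,i=12
  [1] ....# => .  t=0,i=3
  [0] ..... => #  t=1,i=5
  bits 10000100111000111011110100110001 = 2229517617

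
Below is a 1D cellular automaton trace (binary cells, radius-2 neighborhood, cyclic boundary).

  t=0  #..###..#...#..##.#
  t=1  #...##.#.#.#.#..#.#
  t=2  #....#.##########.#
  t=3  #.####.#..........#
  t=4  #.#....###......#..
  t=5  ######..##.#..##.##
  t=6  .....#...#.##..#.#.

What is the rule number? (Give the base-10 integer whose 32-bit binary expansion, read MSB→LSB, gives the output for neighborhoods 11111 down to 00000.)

  nb #####: next=.  (t=2,i=9, bit31=0)
  nb ####.: next=.  (t=2,i=15, bit30=0)
  nb ###.#: next=.  (t=2,i=16, bit29=0)
  nb ###..: next=#  (t=0,i=5, bit28=1)
  nb ##.##: next=.  (t=0,i=17, bit27=0)
  nb ##.#.: next=.  (t=1,i=6, bit26=0)
  nb ##..#: next=.  (t=0,i=1, bit25=0)
  nb ##...: next=.  (t=1,i=1, bit24=0)
  nb #.###: next=#  (t=2,i=7, bit23=1)
  nb #.##.: next=#  (t=0,i=18, bit22=1)
  nb #.#.#: next=#  (t=1,i=7, bit21=1)
  nb #.#..: next=#  (t=1,i=13, bit20=1)
  nb #..##: next=.  (t=0,i=2, bit19=0)
  nb #..#.: next=#  (t=0,i=7, bit18=1)
  nb #...#: next=.  (t=0,i=10, bit17=0)
  nb #....: next=#  (t=2,i=2, bit16=1)
  nb .####: next=.  (t=2,i=8, bit15=0)
  nb .###.: next=#  (t=0,i=4, bit14=1)
  nb .##.#: next=#  (t=0,i=16, bit13=1)
  nb .##..: next=#  (t=0,i=0, bit12=1)
  nb .#.##: next=.  (t=1,i=17, bit11=0)
  nb .#.#.: next=#  (t=1,i=8, bit10=1)
  nb .#..#: next=#  (t=0,i=13, bit9=1)
  nb .#...: next=#  (t=0,i=9, bit8=1)
  nb ..###: next=.  (t=0,i=3, bit7=0)
  nb ..##.: next=.  (t=0,i=15, bit6=0)
  nb ..#.#: next=#  (t=1,i=16, bit5=1)
  nb ..#..: next=.  (t=0,i=8, bit4=0)
  nb ...##: next=.  (t=1,i=3, bit3=0)
  nb ...#.: next=#  (t=0,i=11, bit2=1)
  nb ....#: next=#  (t=2,i=3, bit1=1)
  nb .....: next=.  (t=3,i=10, bit0=0)
  bits 00010000111101010111011100100110 = 284522278

284522278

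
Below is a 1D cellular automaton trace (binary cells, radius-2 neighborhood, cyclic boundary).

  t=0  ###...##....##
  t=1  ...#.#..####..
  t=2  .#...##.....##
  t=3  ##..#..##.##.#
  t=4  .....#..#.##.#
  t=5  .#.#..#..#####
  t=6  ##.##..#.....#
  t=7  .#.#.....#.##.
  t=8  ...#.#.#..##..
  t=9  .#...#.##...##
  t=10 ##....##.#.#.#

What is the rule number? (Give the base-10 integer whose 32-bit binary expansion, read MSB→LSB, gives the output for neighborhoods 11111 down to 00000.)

  #####|.  b31=0 t=0,i=0
  ####.|.  b30=0 t=0,i=1
  ###.#|#  b29=1 t=5,i=13
  ###..|.  b28=0 t=0,i=2
  ##.##|.  b27=0 t=3,i=9
  ##.#.|#  b26=1 t=2,i=0
  ##..#|.  b25=0 t=3,i=2
  ##...|#  b24=1 t=0,i=3
  #.###|#  b23=1 t=3,i=13
  #.##.|#  b22=1 t=3,i=10
  #.#.#|#  b21=1 t=5,i=1
  #.#..|#  b20=1 t=1,i=5
  #..##|.  b19=0 t=1,i=7
  #..#.|.  b18=0 t=3,i=3
  #...#|.  b17=0 t=0,i=4
  #....|#  b16=1 t=0,i=9
  .####|.  b15=0 t=0,i=13
  .###.|.  b14=0 t=3,i=0
  .##.#|#  b13=1 t=2,i=13
  .##..|.  b12=0 t=0,i=7
  .#.##|#  b11=1 t=4,i=9
  .#.#.|.  b10=0 t=1,i=4
  .#..#|#  b9=1 t=1,i=6
  .#...|.  b8=0 t=2,i=2
  ..###|.  b7=0 t=0,i=12
  ..##.|.  b6=0 t=0,i=6
  ..#.#|.  b5=0 t=1,i=3
  ..#..|.  b4=0 t=3,i=4
  ...##|#  b3=1 t=0,i=5
  ...#.|.  b2=0 t=1,i=2
  ....#|#  b1=1 t=0,i=10
  .....|.  b0=0 t=1,i=0
  bits 00100101111100010010101000001010 = 636561930

636561930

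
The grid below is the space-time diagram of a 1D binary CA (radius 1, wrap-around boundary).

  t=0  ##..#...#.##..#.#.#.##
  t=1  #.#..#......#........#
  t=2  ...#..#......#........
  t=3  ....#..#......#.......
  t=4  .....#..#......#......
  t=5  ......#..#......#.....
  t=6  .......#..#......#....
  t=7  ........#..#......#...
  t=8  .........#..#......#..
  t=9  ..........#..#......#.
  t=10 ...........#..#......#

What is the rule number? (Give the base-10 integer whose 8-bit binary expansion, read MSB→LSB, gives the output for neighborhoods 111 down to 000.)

  nb ###: next=#  (t=0,i=0, bit7=1)
  nb ##.: next=.  (t=0,i=1, bit6=0)
  nb #.#: next=.  (t=0,i=9, bit5=0)
  nb #..: next=#  (t=0,i=2, bit4=1)
  nb .##: next=.  (t=0,i=10, bit3=0)
  nb .#.: next=.  (t=0,i=4, bit2=0)
  nb ..#: next=.  (t=0,i=3, bit1=0)
  nb ...: next=.  (t=0,i=6, bit0=0)
  bits 10010000 = 144

144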